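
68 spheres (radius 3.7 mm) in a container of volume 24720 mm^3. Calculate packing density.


V_sphere = 4/3*pi*3.7^3 = 212.1748 mm^3
Total V = 68*212.1748 = 14427.8864 mm^3
PD = 14427.8864 / 24720 = 0.584

0.584


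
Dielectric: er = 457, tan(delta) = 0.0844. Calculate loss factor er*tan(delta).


Loss = 457 * 0.0844 = 38.571

38.571


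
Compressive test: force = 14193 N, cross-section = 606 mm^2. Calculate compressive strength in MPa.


CS = 14193 / 606 = 23.4 MPa

23.4


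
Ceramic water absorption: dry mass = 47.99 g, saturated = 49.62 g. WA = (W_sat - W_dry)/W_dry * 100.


WA = (49.62 - 47.99) / 47.99 * 100 = 3.4%

3.4


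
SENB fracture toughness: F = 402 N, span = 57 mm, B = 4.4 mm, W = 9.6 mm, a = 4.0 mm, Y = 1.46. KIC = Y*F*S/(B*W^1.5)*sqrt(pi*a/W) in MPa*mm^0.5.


KIC = 1.46*402*57/(4.4*9.6^1.5)*sqrt(pi*4.0/9.6) = 292.46

292.46


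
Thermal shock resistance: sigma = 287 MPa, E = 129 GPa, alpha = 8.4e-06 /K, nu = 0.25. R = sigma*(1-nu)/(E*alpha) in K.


R = 287*(1-0.25)/(129*1000*8.4e-06) = 199 K

199


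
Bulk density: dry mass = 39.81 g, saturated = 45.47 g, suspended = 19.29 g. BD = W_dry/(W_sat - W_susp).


BD = 39.81 / (45.47 - 19.29) = 39.81 / 26.18 = 1.521 g/cm^3

1.521


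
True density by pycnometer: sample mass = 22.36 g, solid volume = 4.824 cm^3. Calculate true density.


TD = 22.36 / 4.824 = 4.635 g/cm^3

4.635


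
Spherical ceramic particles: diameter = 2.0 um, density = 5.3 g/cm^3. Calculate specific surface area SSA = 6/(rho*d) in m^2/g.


SSA = 6 / (5.3 * 2.0) = 0.566 m^2/g

0.566


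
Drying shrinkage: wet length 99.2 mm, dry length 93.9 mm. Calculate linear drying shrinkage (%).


DS = (99.2 - 93.9) / 99.2 * 100 = 5.34%

5.34


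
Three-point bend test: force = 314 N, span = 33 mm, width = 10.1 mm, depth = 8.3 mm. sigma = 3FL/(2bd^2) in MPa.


sigma = 3*314*33/(2*10.1*8.3^2) = 22.3 MPa

22.3


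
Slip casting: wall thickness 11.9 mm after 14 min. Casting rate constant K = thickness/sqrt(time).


K = 11.9 / sqrt(14) = 11.9 / 3.7417 = 3.18 mm/min^0.5

3.18


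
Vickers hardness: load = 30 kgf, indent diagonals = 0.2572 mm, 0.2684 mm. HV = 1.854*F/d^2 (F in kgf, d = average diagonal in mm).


d_avg = (0.2572+0.2684)/2 = 0.2628 mm
HV = 1.854*30/0.2628^2 = 805

805


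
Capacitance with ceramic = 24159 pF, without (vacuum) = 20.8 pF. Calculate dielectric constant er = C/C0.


er = 24159 / 20.8 = 1161.49

1161.49


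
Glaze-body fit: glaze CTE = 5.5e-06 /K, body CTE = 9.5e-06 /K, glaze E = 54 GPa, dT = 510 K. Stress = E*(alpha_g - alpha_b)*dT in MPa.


Stress = 54*1000*(5.5e-06 - 9.5e-06)*510 = -110.2 MPa

-110.2


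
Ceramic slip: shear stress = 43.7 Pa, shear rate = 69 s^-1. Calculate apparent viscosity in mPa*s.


eta = tau/gamma * 1000 = 43.7/69 * 1000 = 633.3 mPa*s

633.3


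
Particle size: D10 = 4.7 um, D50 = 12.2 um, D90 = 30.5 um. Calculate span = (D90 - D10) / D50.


Span = (30.5 - 4.7) / 12.2 = 25.8 / 12.2 = 2.115

2.115


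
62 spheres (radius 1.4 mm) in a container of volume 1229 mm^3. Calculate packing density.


V_sphere = 4/3*pi*1.4^3 = 11.494 mm^3
Total V = 62*11.494 = 712.628 mm^3
PD = 712.628 / 1229 = 0.58

0.58


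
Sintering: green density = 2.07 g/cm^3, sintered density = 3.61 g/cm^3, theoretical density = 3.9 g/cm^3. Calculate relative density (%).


Relative = 3.61 / 3.9 * 100 = 92.6%

92.6


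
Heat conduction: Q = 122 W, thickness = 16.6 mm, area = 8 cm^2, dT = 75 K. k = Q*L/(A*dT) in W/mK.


k = 122*16.6/1000/(8/10000*75) = 33.75 W/mK

33.75


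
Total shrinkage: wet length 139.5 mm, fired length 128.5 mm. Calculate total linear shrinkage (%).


TS = (139.5 - 128.5) / 139.5 * 100 = 7.89%

7.89


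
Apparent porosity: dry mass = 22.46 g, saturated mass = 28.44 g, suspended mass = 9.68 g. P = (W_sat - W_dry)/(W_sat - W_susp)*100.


P = (28.44 - 22.46) / (28.44 - 9.68) * 100 = 5.98 / 18.76 * 100 = 31.9%

31.9


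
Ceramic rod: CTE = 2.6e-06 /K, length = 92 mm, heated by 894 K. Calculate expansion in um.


dL = 2.6e-06 * 92 * 894 * 1000 = 213.845 um

213.845


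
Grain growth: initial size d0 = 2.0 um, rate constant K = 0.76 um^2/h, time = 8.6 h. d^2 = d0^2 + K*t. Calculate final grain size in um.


d^2 = 2.0^2 + 0.76*8.6 = 10.536
d = sqrt(10.536) = 3.25 um

3.25


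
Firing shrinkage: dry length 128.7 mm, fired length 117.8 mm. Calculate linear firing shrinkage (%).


FS = (128.7 - 117.8) / 128.7 * 100 = 8.47%

8.47


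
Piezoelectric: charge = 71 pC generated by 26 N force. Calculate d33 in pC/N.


d33 = 71 / 26 = 2.7 pC/N

2.7


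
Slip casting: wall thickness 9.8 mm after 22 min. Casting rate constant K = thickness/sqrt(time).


K = 9.8 / sqrt(22) = 9.8 / 4.6904 = 2.089 mm/min^0.5

2.089


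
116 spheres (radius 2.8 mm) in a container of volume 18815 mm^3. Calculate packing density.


V_sphere = 4/3*pi*2.8^3 = 91.9523 mm^3
Total V = 116*91.9523 = 10666.4668 mm^3
PD = 10666.4668 / 18815 = 0.567

0.567


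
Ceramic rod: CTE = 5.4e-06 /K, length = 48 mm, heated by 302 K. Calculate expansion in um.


dL = 5.4e-06 * 48 * 302 * 1000 = 78.278 um

78.278


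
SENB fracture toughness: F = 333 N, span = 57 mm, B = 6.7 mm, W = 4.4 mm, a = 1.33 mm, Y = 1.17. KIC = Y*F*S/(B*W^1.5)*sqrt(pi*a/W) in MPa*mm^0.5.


KIC = 1.17*333*57/(6.7*4.4^1.5)*sqrt(pi*1.33/4.4) = 349.97

349.97


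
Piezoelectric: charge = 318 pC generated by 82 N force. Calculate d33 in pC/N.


d33 = 318 / 82 = 3.9 pC/N

3.9


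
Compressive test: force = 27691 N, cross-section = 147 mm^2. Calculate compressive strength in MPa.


CS = 27691 / 147 = 188.4 MPa

188.4


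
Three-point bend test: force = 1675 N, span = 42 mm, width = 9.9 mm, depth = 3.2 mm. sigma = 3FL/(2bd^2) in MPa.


sigma = 3*1675*42/(2*9.9*3.2^2) = 1040.9 MPa

1040.9


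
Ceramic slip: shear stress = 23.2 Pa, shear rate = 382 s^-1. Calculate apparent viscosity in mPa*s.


eta = tau/gamma * 1000 = 23.2/382 * 1000 = 60.7 mPa*s

60.7


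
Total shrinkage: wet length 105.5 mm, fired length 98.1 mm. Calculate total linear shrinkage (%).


TS = (105.5 - 98.1) / 105.5 * 100 = 7.01%

7.01


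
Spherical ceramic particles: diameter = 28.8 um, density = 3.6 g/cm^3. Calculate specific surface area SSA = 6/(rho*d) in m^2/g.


SSA = 6 / (3.6 * 28.8) = 0.058 m^2/g

0.058


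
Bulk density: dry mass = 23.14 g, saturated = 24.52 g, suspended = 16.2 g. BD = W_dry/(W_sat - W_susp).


BD = 23.14 / (24.52 - 16.2) = 23.14 / 8.32 = 2.781 g/cm^3

2.781


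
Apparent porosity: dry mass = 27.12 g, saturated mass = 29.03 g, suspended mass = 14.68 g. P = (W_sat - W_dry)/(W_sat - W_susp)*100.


P = (29.03 - 27.12) / (29.03 - 14.68) * 100 = 1.91 / 14.35 * 100 = 13.3%

13.3


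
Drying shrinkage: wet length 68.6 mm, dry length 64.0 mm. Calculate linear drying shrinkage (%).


DS = (68.6 - 64.0) / 68.6 * 100 = 6.71%

6.71


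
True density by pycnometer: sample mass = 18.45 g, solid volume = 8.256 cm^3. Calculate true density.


TD = 18.45 / 8.256 = 2.235 g/cm^3

2.235


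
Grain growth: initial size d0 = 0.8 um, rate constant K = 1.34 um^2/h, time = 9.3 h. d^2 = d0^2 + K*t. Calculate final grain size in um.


d^2 = 0.8^2 + 1.34*9.3 = 13.102
d = sqrt(13.102) = 3.62 um

3.62


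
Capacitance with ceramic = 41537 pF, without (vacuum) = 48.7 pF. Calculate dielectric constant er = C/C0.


er = 41537 / 48.7 = 852.92

852.92


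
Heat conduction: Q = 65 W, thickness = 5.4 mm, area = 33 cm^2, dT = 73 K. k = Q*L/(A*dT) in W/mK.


k = 65*5.4/1000/(33/10000*73) = 1.46 W/mK

1.46


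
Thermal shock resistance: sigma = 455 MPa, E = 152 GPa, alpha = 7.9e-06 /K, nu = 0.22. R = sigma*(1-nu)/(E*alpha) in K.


R = 455*(1-0.22)/(152*1000*7.9e-06) = 296 K

296


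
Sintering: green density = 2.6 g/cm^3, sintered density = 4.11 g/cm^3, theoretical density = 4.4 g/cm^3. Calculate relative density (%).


Relative = 4.11 / 4.4 * 100 = 93.4%

93.4


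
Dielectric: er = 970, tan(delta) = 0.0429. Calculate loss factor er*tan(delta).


Loss = 970 * 0.0429 = 41.613

41.613


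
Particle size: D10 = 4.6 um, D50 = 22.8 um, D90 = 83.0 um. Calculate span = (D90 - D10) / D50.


Span = (83.0 - 4.6) / 22.8 = 78.4 / 22.8 = 3.439

3.439


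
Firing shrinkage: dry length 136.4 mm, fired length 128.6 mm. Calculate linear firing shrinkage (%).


FS = (136.4 - 128.6) / 136.4 * 100 = 5.72%

5.72


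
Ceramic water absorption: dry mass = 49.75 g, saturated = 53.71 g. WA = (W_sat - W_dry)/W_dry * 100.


WA = (53.71 - 49.75) / 49.75 * 100 = 7.96%

7.96


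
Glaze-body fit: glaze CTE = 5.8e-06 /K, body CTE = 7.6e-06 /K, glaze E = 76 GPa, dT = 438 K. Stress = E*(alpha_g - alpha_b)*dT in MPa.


Stress = 76*1000*(5.8e-06 - 7.6e-06)*438 = -59.9 MPa

-59.9


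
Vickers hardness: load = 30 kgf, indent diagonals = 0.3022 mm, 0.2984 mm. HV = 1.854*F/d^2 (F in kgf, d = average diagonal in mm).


d_avg = (0.3022+0.2984)/2 = 0.3003 mm
HV = 1.854*30/0.3003^2 = 617

617


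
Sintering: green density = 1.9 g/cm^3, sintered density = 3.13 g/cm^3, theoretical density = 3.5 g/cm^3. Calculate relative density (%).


Relative = 3.13 / 3.5 * 100 = 89.4%

89.4


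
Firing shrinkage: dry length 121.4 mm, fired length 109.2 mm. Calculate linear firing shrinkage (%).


FS = (121.4 - 109.2) / 121.4 * 100 = 10.05%

10.05


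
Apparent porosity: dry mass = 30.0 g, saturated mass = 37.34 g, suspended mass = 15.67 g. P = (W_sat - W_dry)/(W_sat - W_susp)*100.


P = (37.34 - 30.0) / (37.34 - 15.67) * 100 = 7.34 / 21.67 * 100 = 33.9%

33.9


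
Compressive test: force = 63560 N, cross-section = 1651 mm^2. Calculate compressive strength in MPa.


CS = 63560 / 1651 = 38.5 MPa

38.5


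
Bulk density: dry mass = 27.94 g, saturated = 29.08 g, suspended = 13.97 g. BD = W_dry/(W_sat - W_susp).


BD = 27.94 / (29.08 - 13.97) = 27.94 / 15.11 = 1.849 g/cm^3

1.849


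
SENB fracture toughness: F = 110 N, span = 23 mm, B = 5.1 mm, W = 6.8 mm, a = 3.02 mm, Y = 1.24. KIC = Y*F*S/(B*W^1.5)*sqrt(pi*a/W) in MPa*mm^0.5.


KIC = 1.24*110*23/(5.1*6.8^1.5)*sqrt(pi*3.02/6.8) = 40.98

40.98


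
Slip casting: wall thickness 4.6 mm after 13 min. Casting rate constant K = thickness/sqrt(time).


K = 4.6 / sqrt(13) = 4.6 / 3.6056 = 1.276 mm/min^0.5

1.276


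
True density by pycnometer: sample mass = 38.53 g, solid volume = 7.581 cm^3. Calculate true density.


TD = 38.53 / 7.581 = 5.082 g/cm^3

5.082


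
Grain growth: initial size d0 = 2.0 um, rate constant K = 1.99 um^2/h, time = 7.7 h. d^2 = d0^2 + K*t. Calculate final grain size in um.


d^2 = 2.0^2 + 1.99*7.7 = 19.323
d = sqrt(19.323) = 4.4 um

4.4


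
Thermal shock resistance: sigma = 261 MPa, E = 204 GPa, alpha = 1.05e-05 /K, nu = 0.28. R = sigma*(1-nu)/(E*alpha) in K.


R = 261*(1-0.28)/(204*1000*1.05e-05) = 88 K

88


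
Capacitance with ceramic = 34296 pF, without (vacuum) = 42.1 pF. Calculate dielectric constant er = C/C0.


er = 34296 / 42.1 = 814.63

814.63


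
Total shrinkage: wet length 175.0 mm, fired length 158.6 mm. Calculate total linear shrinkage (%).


TS = (175.0 - 158.6) / 175.0 * 100 = 9.37%

9.37


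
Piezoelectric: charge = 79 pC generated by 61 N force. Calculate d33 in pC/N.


d33 = 79 / 61 = 1.3 pC/N

1.3


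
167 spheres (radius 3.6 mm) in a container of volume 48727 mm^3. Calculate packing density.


V_sphere = 4/3*pi*3.6^3 = 195.4322 mm^3
Total V = 167*195.4322 = 32637.1774 mm^3
PD = 32637.1774 / 48727 = 0.67

0.67


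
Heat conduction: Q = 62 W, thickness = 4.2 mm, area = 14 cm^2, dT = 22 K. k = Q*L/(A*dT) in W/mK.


k = 62*4.2/1000/(14/10000*22) = 8.45 W/mK

8.45


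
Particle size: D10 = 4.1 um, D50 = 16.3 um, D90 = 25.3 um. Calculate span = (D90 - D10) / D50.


Span = (25.3 - 4.1) / 16.3 = 21.2 / 16.3 = 1.301

1.301


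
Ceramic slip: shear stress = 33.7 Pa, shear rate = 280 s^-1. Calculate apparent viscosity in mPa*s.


eta = tau/gamma * 1000 = 33.7/280 * 1000 = 120.4 mPa*s

120.4


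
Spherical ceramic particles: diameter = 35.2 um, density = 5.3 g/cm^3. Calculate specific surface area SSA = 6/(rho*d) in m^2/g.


SSA = 6 / (5.3 * 35.2) = 0.032 m^2/g

0.032


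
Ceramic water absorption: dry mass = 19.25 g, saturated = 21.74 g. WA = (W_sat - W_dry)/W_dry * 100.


WA = (21.74 - 19.25) / 19.25 * 100 = 12.94%

12.94


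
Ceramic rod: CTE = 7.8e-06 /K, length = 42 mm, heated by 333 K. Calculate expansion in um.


dL = 7.8e-06 * 42 * 333 * 1000 = 109.091 um

109.091


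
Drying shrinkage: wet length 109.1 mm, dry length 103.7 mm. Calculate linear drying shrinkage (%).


DS = (109.1 - 103.7) / 109.1 * 100 = 4.95%

4.95


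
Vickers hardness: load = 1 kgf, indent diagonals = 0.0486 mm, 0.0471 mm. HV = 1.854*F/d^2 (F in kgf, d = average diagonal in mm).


d_avg = (0.0486+0.0471)/2 = 0.04785 mm
HV = 1.854*1/0.04785^2 = 810

810


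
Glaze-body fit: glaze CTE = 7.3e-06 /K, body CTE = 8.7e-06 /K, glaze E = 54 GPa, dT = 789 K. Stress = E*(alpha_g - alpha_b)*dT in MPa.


Stress = 54*1000*(7.3e-06 - 8.7e-06)*789 = -59.6 MPa

-59.6


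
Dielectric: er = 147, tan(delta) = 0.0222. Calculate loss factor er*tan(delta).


Loss = 147 * 0.0222 = 3.263

3.263


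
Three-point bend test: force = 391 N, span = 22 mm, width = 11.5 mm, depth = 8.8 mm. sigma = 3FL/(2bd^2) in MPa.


sigma = 3*391*22/(2*11.5*8.8^2) = 14.5 MPa

14.5


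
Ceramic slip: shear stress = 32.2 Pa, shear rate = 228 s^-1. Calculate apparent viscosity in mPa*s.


eta = tau/gamma * 1000 = 32.2/228 * 1000 = 141.2 mPa*s

141.2


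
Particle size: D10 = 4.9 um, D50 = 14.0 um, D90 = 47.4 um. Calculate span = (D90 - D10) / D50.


Span = (47.4 - 4.9) / 14.0 = 42.5 / 14.0 = 3.036

3.036


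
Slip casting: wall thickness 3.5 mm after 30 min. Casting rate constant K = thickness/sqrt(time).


K = 3.5 / sqrt(30) = 3.5 / 5.4772 = 0.639 mm/min^0.5

0.639


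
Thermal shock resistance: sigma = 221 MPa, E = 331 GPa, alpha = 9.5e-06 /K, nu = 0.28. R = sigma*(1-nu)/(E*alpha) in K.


R = 221*(1-0.28)/(331*1000*9.5e-06) = 51 K

51


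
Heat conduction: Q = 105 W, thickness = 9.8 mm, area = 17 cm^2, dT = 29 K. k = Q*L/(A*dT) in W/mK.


k = 105*9.8/1000/(17/10000*29) = 20.87 W/mK

20.87


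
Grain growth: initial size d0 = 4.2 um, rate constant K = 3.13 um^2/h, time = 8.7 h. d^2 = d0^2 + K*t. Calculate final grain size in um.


d^2 = 4.2^2 + 3.13*8.7 = 44.871
d = sqrt(44.871) = 6.7 um

6.7


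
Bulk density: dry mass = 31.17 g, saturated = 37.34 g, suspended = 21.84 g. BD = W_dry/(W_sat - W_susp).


BD = 31.17 / (37.34 - 21.84) = 31.17 / 15.5 = 2.011 g/cm^3

2.011


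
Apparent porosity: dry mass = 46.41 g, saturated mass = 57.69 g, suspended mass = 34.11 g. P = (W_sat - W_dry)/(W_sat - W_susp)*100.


P = (57.69 - 46.41) / (57.69 - 34.11) * 100 = 11.28 / 23.58 * 100 = 47.8%

47.8


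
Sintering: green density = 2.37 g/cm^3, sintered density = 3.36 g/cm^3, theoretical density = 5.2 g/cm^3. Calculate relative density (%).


Relative = 3.36 / 5.2 * 100 = 64.6%

64.6


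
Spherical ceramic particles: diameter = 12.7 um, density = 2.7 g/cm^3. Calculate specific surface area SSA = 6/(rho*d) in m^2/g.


SSA = 6 / (2.7 * 12.7) = 0.175 m^2/g

0.175


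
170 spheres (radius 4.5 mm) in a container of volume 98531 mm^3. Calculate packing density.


V_sphere = 4/3*pi*4.5^3 = 381.7035 mm^3
Total V = 170*381.7035 = 64889.595 mm^3
PD = 64889.595 / 98531 = 0.659

0.659


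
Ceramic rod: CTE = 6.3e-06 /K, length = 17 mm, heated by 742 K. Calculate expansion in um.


dL = 6.3e-06 * 17 * 742 * 1000 = 79.468 um

79.468


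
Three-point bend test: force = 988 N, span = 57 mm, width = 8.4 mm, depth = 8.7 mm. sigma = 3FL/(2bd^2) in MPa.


sigma = 3*988*57/(2*8.4*8.7^2) = 132.9 MPa

132.9


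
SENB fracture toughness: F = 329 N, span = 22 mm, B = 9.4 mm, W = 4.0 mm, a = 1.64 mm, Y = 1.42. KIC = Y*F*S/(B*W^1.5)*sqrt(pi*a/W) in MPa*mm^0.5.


KIC = 1.42*329*22/(9.4*4.0^1.5)*sqrt(pi*1.64/4.0) = 155.12

155.12


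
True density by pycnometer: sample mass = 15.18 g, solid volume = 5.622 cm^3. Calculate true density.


TD = 15.18 / 5.622 = 2.7 g/cm^3

2.7


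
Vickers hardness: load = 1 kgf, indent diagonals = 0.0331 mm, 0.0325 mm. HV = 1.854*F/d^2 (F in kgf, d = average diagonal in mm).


d_avg = (0.0331+0.0325)/2 = 0.0328 mm
HV = 1.854*1/0.0328^2 = 1723

1723


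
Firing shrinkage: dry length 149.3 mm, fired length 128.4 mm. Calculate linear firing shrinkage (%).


FS = (149.3 - 128.4) / 149.3 * 100 = 14.0%

14.0


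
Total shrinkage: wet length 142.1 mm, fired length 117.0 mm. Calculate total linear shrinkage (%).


TS = (142.1 - 117.0) / 142.1 * 100 = 17.66%

17.66


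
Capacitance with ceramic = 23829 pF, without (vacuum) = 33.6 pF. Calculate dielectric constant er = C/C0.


er = 23829 / 33.6 = 709.2

709.2


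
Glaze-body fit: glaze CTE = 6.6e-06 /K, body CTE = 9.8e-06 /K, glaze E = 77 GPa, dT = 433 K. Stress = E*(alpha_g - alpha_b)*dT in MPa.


Stress = 77*1000*(6.6e-06 - 9.8e-06)*433 = -106.7 MPa

-106.7


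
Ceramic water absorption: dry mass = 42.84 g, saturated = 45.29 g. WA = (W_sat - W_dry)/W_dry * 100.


WA = (45.29 - 42.84) / 42.84 * 100 = 5.72%

5.72


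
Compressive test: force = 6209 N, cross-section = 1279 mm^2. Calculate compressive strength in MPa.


CS = 6209 / 1279 = 4.9 MPa

4.9


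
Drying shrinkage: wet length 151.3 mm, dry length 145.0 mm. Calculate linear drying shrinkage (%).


DS = (151.3 - 145.0) / 151.3 * 100 = 4.16%

4.16


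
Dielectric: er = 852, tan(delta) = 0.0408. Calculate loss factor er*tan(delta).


Loss = 852 * 0.0408 = 34.762

34.762


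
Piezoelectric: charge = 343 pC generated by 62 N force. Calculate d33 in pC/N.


d33 = 343 / 62 = 5.5 pC/N

5.5


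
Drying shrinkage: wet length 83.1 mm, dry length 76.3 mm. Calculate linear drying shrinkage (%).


DS = (83.1 - 76.3) / 83.1 * 100 = 8.18%

8.18


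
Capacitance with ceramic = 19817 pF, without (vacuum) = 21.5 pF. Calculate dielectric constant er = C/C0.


er = 19817 / 21.5 = 921.72

921.72


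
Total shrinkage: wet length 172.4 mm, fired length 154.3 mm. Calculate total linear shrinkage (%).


TS = (172.4 - 154.3) / 172.4 * 100 = 10.5%

10.5


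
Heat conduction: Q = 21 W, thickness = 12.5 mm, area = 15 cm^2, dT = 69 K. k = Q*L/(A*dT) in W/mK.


k = 21*12.5/1000/(15/10000*69) = 2.54 W/mK

2.54


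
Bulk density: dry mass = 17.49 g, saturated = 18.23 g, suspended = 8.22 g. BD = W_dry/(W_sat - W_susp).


BD = 17.49 / (18.23 - 8.22) = 17.49 / 10.01 = 1.747 g/cm^3

1.747


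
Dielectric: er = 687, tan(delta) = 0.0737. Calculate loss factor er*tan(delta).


Loss = 687 * 0.0737 = 50.632

50.632


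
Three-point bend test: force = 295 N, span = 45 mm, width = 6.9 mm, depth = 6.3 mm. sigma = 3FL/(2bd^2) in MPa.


sigma = 3*295*45/(2*6.9*6.3^2) = 72.7 MPa

72.7


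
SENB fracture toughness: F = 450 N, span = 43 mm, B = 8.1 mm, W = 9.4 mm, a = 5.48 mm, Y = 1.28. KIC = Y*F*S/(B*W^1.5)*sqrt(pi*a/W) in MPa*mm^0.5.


KIC = 1.28*450*43/(8.1*9.4^1.5)*sqrt(pi*5.48/9.4) = 143.59

143.59


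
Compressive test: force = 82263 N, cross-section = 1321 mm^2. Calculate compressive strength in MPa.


CS = 82263 / 1321 = 62.3 MPa

62.3


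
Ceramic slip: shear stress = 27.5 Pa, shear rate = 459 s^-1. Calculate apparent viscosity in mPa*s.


eta = tau/gamma * 1000 = 27.5/459 * 1000 = 59.9 mPa*s

59.9


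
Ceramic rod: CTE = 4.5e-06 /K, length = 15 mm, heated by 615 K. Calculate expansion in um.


dL = 4.5e-06 * 15 * 615 * 1000 = 41.513 um

41.513


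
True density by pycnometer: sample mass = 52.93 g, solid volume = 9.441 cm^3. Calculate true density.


TD = 52.93 / 9.441 = 5.606 g/cm^3

5.606


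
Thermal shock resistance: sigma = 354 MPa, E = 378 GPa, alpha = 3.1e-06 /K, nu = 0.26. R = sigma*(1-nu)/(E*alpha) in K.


R = 354*(1-0.26)/(378*1000*3.1e-06) = 224 K

224


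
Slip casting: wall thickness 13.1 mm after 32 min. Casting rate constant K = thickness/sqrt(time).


K = 13.1 / sqrt(32) = 13.1 / 5.6569 = 2.316 mm/min^0.5

2.316


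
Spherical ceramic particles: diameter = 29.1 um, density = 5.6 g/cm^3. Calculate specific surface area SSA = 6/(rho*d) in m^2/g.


SSA = 6 / (5.6 * 29.1) = 0.037 m^2/g

0.037


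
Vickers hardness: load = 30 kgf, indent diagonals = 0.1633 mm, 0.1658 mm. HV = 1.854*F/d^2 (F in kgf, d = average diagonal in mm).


d_avg = (0.1633+0.1658)/2 = 0.16455 mm
HV = 1.854*30/0.16455^2 = 2054

2054


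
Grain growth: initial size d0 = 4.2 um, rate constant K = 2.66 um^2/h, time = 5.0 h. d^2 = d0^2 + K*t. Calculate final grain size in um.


d^2 = 4.2^2 + 2.66*5.0 = 30.94
d = sqrt(30.94) = 5.56 um

5.56


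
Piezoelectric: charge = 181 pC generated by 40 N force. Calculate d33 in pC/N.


d33 = 181 / 40 = 4.5 pC/N

4.5


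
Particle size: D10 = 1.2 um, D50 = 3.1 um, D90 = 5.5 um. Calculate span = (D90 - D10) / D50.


Span = (5.5 - 1.2) / 3.1 = 4.3 / 3.1 = 1.387

1.387


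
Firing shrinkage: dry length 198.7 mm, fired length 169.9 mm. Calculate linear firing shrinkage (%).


FS = (198.7 - 169.9) / 198.7 * 100 = 14.49%

14.49


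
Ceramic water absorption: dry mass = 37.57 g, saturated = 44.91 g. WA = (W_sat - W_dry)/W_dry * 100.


WA = (44.91 - 37.57) / 37.57 * 100 = 19.54%

19.54


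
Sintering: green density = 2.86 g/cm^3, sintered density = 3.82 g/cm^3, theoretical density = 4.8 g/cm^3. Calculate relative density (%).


Relative = 3.82 / 4.8 * 100 = 79.6%

79.6


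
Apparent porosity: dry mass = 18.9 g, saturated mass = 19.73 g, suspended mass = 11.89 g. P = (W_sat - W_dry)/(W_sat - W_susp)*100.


P = (19.73 - 18.9) / (19.73 - 11.89) * 100 = 0.83 / 7.84 * 100 = 10.6%

10.6


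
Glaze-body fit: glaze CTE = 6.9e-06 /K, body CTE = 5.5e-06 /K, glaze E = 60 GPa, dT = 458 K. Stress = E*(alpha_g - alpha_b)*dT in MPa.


Stress = 60*1000*(6.9e-06 - 5.5e-06)*458 = 38.5 MPa

38.5


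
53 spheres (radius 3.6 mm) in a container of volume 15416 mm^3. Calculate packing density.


V_sphere = 4/3*pi*3.6^3 = 195.4322 mm^3
Total V = 53*195.4322 = 10357.9066 mm^3
PD = 10357.9066 / 15416 = 0.672

0.672


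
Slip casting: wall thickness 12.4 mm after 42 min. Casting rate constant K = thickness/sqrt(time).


K = 12.4 / sqrt(42) = 12.4 / 6.4807 = 1.913 mm/min^0.5

1.913


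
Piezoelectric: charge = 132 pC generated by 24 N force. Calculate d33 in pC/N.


d33 = 132 / 24 = 5.5 pC/N

5.5


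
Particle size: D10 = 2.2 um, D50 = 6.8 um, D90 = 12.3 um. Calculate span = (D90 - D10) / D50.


Span = (12.3 - 2.2) / 6.8 = 10.1 / 6.8 = 1.485

1.485


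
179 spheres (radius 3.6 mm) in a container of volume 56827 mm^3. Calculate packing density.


V_sphere = 4/3*pi*3.6^3 = 195.4322 mm^3
Total V = 179*195.4322 = 34982.3638 mm^3
PD = 34982.3638 / 56827 = 0.616

0.616


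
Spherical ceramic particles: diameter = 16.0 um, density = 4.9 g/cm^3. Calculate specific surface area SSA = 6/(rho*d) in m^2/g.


SSA = 6 / (4.9 * 16.0) = 0.077 m^2/g

0.077


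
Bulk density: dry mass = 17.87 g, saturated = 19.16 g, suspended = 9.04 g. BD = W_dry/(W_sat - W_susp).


BD = 17.87 / (19.16 - 9.04) = 17.87 / 10.12 = 1.766 g/cm^3

1.766


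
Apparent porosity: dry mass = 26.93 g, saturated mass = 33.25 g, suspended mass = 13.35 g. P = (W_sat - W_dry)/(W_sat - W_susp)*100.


P = (33.25 - 26.93) / (33.25 - 13.35) * 100 = 6.32 / 19.9 * 100 = 31.8%

31.8


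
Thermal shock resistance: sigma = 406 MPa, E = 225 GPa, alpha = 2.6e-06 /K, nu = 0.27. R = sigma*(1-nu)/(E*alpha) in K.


R = 406*(1-0.27)/(225*1000*2.6e-06) = 507 K

507


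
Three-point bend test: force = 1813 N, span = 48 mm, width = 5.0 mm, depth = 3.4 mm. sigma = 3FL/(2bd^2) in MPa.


sigma = 3*1813*48/(2*5.0*3.4^2) = 2258.4 MPa

2258.4


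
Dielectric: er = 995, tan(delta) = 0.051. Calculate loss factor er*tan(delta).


Loss = 995 * 0.051 = 50.745

50.745


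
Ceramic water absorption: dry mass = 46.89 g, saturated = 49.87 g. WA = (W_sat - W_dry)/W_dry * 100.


WA = (49.87 - 46.89) / 46.89 * 100 = 6.36%

6.36


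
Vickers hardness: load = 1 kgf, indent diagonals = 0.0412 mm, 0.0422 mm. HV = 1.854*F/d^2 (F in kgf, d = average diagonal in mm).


d_avg = (0.0412+0.0422)/2 = 0.0417 mm
HV = 1.854*1/0.0417^2 = 1066

1066


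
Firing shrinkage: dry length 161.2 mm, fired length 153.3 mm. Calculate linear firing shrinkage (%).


FS = (161.2 - 153.3) / 161.2 * 100 = 4.9%

4.9


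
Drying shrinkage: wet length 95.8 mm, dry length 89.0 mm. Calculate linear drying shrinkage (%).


DS = (95.8 - 89.0) / 95.8 * 100 = 7.1%

7.1


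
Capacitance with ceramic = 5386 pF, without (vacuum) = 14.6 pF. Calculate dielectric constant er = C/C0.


er = 5386 / 14.6 = 368.9

368.9


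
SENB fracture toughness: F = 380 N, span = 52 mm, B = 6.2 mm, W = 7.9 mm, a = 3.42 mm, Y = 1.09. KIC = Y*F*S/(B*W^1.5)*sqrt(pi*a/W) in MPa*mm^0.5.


KIC = 1.09*380*52/(6.2*7.9^1.5)*sqrt(pi*3.42/7.9) = 182.45

182.45


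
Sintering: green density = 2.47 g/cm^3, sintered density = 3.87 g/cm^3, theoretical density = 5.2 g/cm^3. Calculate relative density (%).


Relative = 3.87 / 5.2 * 100 = 74.4%

74.4


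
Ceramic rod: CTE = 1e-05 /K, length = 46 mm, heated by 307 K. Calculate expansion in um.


dL = 1e-05 * 46 * 307 * 1000 = 141.22 um

141.22


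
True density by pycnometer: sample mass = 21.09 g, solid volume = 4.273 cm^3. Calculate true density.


TD = 21.09 / 4.273 = 4.936 g/cm^3

4.936


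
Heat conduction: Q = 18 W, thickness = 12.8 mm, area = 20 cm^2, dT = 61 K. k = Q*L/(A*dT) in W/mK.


k = 18*12.8/1000/(20/10000*61) = 1.89 W/mK

1.89


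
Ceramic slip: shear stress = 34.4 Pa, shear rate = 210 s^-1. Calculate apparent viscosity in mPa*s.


eta = tau/gamma * 1000 = 34.4/210 * 1000 = 163.8 mPa*s

163.8


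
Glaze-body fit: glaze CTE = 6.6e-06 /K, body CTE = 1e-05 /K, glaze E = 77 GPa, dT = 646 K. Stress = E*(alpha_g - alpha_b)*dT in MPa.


Stress = 77*1000*(6.6e-06 - 1e-05)*646 = -169.1 MPa

-169.1


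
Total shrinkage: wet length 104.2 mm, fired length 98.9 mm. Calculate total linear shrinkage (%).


TS = (104.2 - 98.9) / 104.2 * 100 = 5.09%

5.09


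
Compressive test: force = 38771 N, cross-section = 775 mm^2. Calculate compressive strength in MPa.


CS = 38771 / 775 = 50.0 MPa

50.0


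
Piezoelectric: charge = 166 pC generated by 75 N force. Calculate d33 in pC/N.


d33 = 166 / 75 = 2.2 pC/N

2.2


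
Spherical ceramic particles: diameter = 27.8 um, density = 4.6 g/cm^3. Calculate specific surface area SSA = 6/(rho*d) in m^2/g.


SSA = 6 / (4.6 * 27.8) = 0.047 m^2/g

0.047


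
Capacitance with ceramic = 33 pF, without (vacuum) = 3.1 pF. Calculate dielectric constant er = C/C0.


er = 33 / 3.1 = 10.65

10.65


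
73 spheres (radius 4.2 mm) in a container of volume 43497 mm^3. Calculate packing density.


V_sphere = 4/3*pi*4.2^3 = 310.3391 mm^3
Total V = 73*310.3391 = 22654.7543 mm^3
PD = 22654.7543 / 43497 = 0.521

0.521


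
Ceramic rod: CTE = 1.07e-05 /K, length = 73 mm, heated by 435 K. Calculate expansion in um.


dL = 1.07e-05 * 73 * 435 * 1000 = 339.779 um

339.779


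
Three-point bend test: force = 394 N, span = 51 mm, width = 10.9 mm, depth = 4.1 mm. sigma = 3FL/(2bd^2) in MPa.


sigma = 3*394*51/(2*10.9*4.1^2) = 164.5 MPa

164.5


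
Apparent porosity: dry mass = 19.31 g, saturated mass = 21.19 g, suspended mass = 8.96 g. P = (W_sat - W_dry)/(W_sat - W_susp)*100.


P = (21.19 - 19.31) / (21.19 - 8.96) * 100 = 1.88 / 12.23 * 100 = 15.4%

15.4


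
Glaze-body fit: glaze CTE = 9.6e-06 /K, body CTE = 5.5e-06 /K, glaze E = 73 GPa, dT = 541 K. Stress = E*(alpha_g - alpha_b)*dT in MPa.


Stress = 73*1000*(9.6e-06 - 5.5e-06)*541 = 161.9 MPa

161.9


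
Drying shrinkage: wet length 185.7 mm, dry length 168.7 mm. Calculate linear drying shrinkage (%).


DS = (185.7 - 168.7) / 185.7 * 100 = 9.15%

9.15


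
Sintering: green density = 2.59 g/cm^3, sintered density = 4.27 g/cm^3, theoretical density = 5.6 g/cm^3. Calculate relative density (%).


Relative = 4.27 / 5.6 * 100 = 76.3%

76.3


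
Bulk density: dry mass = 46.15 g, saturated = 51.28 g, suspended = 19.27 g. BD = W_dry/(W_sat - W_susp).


BD = 46.15 / (51.28 - 19.27) = 46.15 / 32.01 = 1.442 g/cm^3

1.442


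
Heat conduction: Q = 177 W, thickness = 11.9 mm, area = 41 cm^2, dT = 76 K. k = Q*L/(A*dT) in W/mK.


k = 177*11.9/1000/(41/10000*76) = 6.76 W/mK

6.76


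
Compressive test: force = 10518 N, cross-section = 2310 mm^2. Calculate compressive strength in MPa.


CS = 10518 / 2310 = 4.6 MPa

4.6


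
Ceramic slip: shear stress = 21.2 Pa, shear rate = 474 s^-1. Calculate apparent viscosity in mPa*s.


eta = tau/gamma * 1000 = 21.2/474 * 1000 = 44.7 mPa*s

44.7


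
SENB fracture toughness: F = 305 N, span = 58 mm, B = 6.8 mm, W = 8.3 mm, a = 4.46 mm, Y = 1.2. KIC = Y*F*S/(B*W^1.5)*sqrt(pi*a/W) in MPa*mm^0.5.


KIC = 1.2*305*58/(6.8*8.3^1.5)*sqrt(pi*4.46/8.3) = 169.62

169.62


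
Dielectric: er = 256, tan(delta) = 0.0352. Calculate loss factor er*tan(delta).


Loss = 256 * 0.0352 = 9.011

9.011


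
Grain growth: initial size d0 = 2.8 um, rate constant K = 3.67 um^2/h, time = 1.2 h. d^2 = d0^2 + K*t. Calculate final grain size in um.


d^2 = 2.8^2 + 3.67*1.2 = 12.244
d = sqrt(12.244) = 3.5 um

3.5


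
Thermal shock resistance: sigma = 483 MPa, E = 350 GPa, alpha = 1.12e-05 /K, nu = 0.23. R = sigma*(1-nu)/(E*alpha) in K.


R = 483*(1-0.23)/(350*1000*1.12e-05) = 95 K

95


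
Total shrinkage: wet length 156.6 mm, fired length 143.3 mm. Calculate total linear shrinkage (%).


TS = (156.6 - 143.3) / 156.6 * 100 = 8.49%

8.49


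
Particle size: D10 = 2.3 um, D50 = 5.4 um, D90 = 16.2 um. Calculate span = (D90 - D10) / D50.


Span = (16.2 - 2.3) / 5.4 = 13.9 / 5.4 = 2.574

2.574


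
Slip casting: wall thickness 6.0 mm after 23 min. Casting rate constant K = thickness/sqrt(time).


K = 6.0 / sqrt(23) = 6.0 / 4.7958 = 1.251 mm/min^0.5

1.251


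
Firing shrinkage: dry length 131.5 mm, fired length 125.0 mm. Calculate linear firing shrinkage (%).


FS = (131.5 - 125.0) / 131.5 * 100 = 4.94%

4.94


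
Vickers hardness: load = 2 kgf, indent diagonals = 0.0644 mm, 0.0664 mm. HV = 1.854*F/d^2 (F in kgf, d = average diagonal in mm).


d_avg = (0.0644+0.0664)/2 = 0.0654 mm
HV = 1.854*2/0.0654^2 = 867

867


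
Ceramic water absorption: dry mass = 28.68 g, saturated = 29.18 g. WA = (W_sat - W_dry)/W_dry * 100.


WA = (29.18 - 28.68) / 28.68 * 100 = 1.74%

1.74


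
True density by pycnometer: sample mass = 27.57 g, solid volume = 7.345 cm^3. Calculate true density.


TD = 27.57 / 7.345 = 3.754 g/cm^3

3.754


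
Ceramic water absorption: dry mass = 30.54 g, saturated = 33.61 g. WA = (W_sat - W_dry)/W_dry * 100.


WA = (33.61 - 30.54) / 30.54 * 100 = 10.05%

10.05


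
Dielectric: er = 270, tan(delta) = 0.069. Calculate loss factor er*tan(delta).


Loss = 270 * 0.069 = 18.63

18.63


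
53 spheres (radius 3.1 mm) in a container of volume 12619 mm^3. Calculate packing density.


V_sphere = 4/3*pi*3.1^3 = 124.7882 mm^3
Total V = 53*124.7882 = 6613.7746 mm^3
PD = 6613.7746 / 12619 = 0.524

0.524


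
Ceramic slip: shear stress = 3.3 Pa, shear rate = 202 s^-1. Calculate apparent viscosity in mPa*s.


eta = tau/gamma * 1000 = 3.3/202 * 1000 = 16.3 mPa*s

16.3


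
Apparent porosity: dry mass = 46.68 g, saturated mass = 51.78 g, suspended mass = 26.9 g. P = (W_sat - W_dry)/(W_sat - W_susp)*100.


P = (51.78 - 46.68) / (51.78 - 26.9) * 100 = 5.1 / 24.88 * 100 = 20.5%

20.5


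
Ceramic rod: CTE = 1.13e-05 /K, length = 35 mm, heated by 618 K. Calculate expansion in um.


dL = 1.13e-05 * 35 * 618 * 1000 = 244.419 um

244.419


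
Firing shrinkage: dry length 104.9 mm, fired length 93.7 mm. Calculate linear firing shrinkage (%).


FS = (104.9 - 93.7) / 104.9 * 100 = 10.68%

10.68


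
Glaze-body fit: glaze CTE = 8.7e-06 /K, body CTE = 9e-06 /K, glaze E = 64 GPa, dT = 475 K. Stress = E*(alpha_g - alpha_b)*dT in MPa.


Stress = 64*1000*(8.7e-06 - 9e-06)*475 = -9.1 MPa

-9.1


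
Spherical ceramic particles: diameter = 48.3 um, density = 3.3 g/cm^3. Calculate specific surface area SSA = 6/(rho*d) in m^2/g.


SSA = 6 / (3.3 * 48.3) = 0.038 m^2/g

0.038


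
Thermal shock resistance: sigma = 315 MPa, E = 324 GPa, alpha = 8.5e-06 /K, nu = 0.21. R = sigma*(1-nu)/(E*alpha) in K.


R = 315*(1-0.21)/(324*1000*8.5e-06) = 90 K

90


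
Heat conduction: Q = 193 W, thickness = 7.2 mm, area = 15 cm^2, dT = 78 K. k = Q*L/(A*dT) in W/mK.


k = 193*7.2/1000/(15/10000*78) = 11.88 W/mK

11.88


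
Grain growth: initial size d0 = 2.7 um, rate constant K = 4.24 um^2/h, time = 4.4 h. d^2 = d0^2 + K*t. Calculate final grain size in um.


d^2 = 2.7^2 + 4.24*4.4 = 25.946
d = sqrt(25.946) = 5.09 um

5.09


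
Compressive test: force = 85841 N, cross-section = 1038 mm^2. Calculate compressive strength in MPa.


CS = 85841 / 1038 = 82.7 MPa

82.7


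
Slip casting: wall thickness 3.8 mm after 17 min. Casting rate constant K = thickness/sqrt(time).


K = 3.8 / sqrt(17) = 3.8 / 4.1231 = 0.922 mm/min^0.5

0.922


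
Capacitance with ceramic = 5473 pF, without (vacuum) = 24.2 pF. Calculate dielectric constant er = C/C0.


er = 5473 / 24.2 = 226.16

226.16


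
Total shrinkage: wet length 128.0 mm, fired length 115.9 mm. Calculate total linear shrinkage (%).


TS = (128.0 - 115.9) / 128.0 * 100 = 9.45%

9.45


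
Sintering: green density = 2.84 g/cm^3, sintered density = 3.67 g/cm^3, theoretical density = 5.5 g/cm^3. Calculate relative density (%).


Relative = 3.67 / 5.5 * 100 = 66.7%

66.7


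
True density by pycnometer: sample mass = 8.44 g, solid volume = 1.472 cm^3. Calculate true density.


TD = 8.44 / 1.472 = 5.734 g/cm^3

5.734


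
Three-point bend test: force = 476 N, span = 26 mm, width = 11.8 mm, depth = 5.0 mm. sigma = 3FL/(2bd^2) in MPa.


sigma = 3*476*26/(2*11.8*5.0^2) = 62.9 MPa

62.9


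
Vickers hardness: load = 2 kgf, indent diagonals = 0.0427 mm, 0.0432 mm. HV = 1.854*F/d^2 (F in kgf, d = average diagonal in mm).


d_avg = (0.0427+0.0432)/2 = 0.04295 mm
HV = 1.854*2/0.04295^2 = 2010

2010


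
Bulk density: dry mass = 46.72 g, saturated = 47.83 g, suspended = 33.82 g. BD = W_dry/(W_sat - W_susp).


BD = 46.72 / (47.83 - 33.82) = 46.72 / 14.01 = 3.335 g/cm^3

3.335


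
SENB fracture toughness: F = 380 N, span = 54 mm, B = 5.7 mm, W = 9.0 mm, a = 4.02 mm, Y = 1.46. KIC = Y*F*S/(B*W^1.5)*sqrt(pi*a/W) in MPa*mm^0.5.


KIC = 1.46*380*54/(5.7*9.0^1.5)*sqrt(pi*4.02/9.0) = 230.6

230.6


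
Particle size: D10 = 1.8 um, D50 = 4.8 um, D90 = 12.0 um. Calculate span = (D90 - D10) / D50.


Span = (12.0 - 1.8) / 4.8 = 10.2 / 4.8 = 2.125

2.125


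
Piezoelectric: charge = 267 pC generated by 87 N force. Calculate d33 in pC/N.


d33 = 267 / 87 = 3.1 pC/N

3.1


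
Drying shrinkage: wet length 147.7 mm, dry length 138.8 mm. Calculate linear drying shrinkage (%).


DS = (147.7 - 138.8) / 147.7 * 100 = 6.03%

6.03


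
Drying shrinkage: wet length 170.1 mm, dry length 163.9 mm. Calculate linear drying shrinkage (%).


DS = (170.1 - 163.9) / 170.1 * 100 = 3.64%

3.64


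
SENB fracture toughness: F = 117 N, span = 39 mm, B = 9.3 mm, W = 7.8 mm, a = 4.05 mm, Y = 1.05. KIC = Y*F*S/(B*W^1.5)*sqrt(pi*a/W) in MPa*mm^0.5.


KIC = 1.05*117*39/(9.3*7.8^1.5)*sqrt(pi*4.05/7.8) = 30.2

30.2


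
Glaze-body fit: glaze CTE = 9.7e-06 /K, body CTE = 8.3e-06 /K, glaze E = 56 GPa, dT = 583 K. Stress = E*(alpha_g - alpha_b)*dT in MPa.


Stress = 56*1000*(9.7e-06 - 8.3e-06)*583 = 45.7 MPa

45.7


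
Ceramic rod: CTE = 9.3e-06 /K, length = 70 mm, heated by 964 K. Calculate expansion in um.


dL = 9.3e-06 * 70 * 964 * 1000 = 627.564 um

627.564


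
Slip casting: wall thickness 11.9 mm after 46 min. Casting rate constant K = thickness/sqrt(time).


K = 11.9 / sqrt(46) = 11.9 / 6.7823 = 1.755 mm/min^0.5

1.755


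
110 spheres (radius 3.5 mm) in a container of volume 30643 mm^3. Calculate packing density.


V_sphere = 4/3*pi*3.5^3 = 179.5944 mm^3
Total V = 110*179.5944 = 19755.384 mm^3
PD = 19755.384 / 30643 = 0.645

0.645


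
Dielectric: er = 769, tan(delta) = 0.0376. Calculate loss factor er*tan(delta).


Loss = 769 * 0.0376 = 28.914

28.914


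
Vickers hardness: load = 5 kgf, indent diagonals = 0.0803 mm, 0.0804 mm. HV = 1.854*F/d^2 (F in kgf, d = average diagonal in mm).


d_avg = (0.0803+0.0804)/2 = 0.08035 mm
HV = 1.854*5/0.08035^2 = 1436

1436


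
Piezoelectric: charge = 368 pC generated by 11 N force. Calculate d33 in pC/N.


d33 = 368 / 11 = 33.5 pC/N

33.5


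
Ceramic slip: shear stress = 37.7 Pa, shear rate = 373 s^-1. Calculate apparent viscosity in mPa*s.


eta = tau/gamma * 1000 = 37.7/373 * 1000 = 101.1 mPa*s

101.1


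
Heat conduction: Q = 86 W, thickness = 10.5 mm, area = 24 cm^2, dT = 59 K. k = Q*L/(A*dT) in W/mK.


k = 86*10.5/1000/(24/10000*59) = 6.38 W/mK

6.38


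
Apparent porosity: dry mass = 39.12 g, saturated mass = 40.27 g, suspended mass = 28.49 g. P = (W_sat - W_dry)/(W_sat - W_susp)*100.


P = (40.27 - 39.12) / (40.27 - 28.49) * 100 = 1.15 / 11.78 * 100 = 9.8%

9.8


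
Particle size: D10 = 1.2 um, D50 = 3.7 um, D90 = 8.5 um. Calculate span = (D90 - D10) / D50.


Span = (8.5 - 1.2) / 3.7 = 7.3 / 3.7 = 1.973

1.973


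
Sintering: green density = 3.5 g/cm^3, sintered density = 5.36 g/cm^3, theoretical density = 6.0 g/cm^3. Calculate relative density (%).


Relative = 5.36 / 6.0 * 100 = 89.3%

89.3


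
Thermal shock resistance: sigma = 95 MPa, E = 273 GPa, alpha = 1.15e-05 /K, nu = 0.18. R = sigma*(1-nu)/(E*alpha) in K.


R = 95*(1-0.18)/(273*1000*1.15e-05) = 25 K

25


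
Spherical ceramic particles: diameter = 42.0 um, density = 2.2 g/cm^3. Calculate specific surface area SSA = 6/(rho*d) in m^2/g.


SSA = 6 / (2.2 * 42.0) = 0.065 m^2/g

0.065


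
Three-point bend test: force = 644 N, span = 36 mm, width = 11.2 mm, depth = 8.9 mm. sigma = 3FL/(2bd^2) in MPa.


sigma = 3*644*36/(2*11.2*8.9^2) = 39.2 MPa

39.2


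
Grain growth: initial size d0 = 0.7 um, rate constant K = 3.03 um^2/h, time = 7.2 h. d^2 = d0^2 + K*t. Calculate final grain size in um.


d^2 = 0.7^2 + 3.03*7.2 = 22.306
d = sqrt(22.306) = 4.72 um

4.72


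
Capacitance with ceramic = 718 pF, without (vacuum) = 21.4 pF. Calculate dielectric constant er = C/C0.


er = 718 / 21.4 = 33.55

33.55


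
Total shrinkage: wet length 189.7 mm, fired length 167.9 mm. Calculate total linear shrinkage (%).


TS = (189.7 - 167.9) / 189.7 * 100 = 11.49%

11.49


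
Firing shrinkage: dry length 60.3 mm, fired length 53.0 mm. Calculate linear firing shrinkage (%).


FS = (60.3 - 53.0) / 60.3 * 100 = 12.11%

12.11


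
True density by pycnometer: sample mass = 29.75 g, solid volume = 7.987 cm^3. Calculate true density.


TD = 29.75 / 7.987 = 3.725 g/cm^3

3.725


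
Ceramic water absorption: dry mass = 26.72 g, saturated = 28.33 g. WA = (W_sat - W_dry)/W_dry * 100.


WA = (28.33 - 26.72) / 26.72 * 100 = 6.03%

6.03


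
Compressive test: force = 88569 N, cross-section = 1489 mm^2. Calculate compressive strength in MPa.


CS = 88569 / 1489 = 59.5 MPa

59.5
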